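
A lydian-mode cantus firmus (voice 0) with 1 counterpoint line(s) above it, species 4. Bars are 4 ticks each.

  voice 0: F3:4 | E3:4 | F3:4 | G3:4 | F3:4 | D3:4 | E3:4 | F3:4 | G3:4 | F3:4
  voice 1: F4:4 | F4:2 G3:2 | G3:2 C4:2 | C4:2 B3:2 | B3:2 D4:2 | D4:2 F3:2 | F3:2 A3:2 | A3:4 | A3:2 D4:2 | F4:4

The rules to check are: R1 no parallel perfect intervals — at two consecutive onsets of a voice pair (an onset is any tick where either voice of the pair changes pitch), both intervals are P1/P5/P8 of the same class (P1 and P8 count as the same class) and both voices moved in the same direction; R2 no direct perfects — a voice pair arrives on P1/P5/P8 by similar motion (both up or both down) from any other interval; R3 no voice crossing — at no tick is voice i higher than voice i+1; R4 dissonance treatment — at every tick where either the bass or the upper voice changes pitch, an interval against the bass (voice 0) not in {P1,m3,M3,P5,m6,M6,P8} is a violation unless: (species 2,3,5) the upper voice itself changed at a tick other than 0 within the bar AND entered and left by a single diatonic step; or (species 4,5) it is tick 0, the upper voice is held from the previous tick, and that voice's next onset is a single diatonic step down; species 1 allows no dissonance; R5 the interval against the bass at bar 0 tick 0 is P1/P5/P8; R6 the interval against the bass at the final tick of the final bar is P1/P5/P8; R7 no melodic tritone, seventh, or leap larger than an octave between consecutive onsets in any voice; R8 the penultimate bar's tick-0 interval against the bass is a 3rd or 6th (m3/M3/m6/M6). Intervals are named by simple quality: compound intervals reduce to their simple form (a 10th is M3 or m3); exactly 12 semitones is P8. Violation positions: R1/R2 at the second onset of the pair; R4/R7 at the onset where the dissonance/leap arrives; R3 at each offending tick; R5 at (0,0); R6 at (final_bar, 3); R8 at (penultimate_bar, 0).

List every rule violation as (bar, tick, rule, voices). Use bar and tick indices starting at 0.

(1, 0, R4, (0, 1))
(1, 2, R7, (1,))
(2, 0, R4, (0, 1))
(4, 0, R4, (0, 1))
(6, 0, R4, (0, 1))
(6, 2, R4, (0, 1))
(8, 0, R4, (0, 1))
(8, 0, R8, (0, 1))

bar 0: v0=F3 v1=F4 downbeat P8
bar 1: v0=E3 v1=F4 downbeat m2
bar 2: v0=F3 v1=G3 downbeat M2
bar 3: v0=G3 v1=C4 downbeat P4
bar 4: v0=F3 v1=B3 downbeat TT
bar 5: v0=D3 v1=D4 downbeat P8
bar 6: v0=E3 v1=F3 downbeat m2
bar 7: v0=F3 v1=A3 downbeat M3
bar 8: v0=G3 v1=A3 downbeat M2
bar 9: v0=F3 v1=F4 downbeat P8
  -> R4 @ bar 1 tick 0 v(0, 1): E3/F4 m2 untreated
  -> R7 @ bar 1 tick 2 v(1,): F4->G3 leap 10st
  -> R4 @ bar 2 tick 0 v(0, 1): F3/G3 M2 untreated
  -> R4 @ bar 4 tick 0 v(0, 1): F3/B3 TT untreated
  -> R4 @ bar 6 tick 0 v(0, 1): E3/F3 m2 untreated
  -> R4 @ bar 6 tick 2 v(0, 1): E3/A3 P4 untreated
  -> R4 @ bar 8 tick 0 v(0, 1): G3/A3 M2 untreated
  -> R8 @ bar 8 tick 0 v(0, 1): penult M2 not 3rd/6th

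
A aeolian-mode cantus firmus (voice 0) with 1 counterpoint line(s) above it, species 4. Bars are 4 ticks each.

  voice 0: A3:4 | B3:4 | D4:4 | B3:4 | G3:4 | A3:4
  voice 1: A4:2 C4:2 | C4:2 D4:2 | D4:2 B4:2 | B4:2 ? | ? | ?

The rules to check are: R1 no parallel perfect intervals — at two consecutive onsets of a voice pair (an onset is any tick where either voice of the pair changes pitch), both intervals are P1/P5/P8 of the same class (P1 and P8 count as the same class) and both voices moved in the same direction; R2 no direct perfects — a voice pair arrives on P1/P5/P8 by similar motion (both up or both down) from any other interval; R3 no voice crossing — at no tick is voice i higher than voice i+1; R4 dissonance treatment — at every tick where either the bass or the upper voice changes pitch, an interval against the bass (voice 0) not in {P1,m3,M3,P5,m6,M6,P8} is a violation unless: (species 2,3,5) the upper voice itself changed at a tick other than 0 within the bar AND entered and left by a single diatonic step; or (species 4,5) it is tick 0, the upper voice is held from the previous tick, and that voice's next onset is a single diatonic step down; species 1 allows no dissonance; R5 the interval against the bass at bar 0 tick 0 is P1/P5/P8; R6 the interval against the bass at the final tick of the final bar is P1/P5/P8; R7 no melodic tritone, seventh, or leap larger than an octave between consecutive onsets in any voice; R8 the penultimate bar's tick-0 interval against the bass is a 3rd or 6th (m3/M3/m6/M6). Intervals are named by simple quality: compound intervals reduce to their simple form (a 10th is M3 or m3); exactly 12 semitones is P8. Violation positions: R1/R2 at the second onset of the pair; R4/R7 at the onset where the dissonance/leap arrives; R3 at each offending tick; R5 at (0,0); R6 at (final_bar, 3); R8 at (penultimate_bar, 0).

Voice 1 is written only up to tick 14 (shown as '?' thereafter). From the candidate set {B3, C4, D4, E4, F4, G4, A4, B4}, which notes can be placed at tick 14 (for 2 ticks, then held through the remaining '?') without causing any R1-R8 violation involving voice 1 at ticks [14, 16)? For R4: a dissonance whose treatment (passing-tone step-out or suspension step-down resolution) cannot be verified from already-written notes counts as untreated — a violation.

{B3, B4, D4, G4}

B3: legal
C4: violates R4,R7
D4: legal
E4: violates R4
F4: violates R4,R7
G4: legal
A4: violates R4
B4: legal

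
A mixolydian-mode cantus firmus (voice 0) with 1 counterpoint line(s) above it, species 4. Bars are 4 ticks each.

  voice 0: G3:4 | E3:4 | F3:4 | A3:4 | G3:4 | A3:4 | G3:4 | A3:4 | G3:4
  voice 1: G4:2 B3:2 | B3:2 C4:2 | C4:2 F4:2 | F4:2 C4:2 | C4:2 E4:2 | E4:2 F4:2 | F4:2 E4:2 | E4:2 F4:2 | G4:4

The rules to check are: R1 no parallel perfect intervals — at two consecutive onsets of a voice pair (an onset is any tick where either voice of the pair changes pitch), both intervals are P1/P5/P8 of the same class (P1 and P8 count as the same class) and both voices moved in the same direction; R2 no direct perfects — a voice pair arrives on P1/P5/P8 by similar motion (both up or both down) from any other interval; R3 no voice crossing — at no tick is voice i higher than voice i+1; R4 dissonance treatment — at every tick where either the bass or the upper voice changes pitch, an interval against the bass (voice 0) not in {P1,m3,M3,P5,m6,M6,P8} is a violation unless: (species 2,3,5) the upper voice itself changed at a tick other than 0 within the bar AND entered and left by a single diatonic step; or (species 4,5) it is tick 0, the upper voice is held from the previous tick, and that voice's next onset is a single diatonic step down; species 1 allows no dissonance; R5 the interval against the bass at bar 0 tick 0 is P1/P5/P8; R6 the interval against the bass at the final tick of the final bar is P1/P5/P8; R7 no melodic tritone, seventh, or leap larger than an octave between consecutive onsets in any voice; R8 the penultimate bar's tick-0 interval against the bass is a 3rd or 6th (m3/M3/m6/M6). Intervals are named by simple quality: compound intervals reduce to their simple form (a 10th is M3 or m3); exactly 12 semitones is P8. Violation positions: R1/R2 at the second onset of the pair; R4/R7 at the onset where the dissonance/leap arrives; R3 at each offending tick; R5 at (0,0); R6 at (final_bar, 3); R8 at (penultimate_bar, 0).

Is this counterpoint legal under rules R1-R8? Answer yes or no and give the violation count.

bar 0: v0=G3 v1=G4 (P8)
bar 1: v0=E3 v1=B3 (P5)
bar 2: v0=F3 v1=C4 (P5)
bar 3: v0=A3 v1=F4 (m6)
bar 4: v0=G3 v1=C4 (P4)
bar 5: v0=A3 v1=E4 (P5)
bar 6: v0=G3 v1=F4 (m7)
bar 7: v0=A3 v1=E4 (P5)
bar 8: v0=G3 v1=G4 (P8)
  R4 @ bar4.0: G3/C4 P4 untreated
  R8 @ bar7.0: penult P5 not 3rd/6th

No (2 violations)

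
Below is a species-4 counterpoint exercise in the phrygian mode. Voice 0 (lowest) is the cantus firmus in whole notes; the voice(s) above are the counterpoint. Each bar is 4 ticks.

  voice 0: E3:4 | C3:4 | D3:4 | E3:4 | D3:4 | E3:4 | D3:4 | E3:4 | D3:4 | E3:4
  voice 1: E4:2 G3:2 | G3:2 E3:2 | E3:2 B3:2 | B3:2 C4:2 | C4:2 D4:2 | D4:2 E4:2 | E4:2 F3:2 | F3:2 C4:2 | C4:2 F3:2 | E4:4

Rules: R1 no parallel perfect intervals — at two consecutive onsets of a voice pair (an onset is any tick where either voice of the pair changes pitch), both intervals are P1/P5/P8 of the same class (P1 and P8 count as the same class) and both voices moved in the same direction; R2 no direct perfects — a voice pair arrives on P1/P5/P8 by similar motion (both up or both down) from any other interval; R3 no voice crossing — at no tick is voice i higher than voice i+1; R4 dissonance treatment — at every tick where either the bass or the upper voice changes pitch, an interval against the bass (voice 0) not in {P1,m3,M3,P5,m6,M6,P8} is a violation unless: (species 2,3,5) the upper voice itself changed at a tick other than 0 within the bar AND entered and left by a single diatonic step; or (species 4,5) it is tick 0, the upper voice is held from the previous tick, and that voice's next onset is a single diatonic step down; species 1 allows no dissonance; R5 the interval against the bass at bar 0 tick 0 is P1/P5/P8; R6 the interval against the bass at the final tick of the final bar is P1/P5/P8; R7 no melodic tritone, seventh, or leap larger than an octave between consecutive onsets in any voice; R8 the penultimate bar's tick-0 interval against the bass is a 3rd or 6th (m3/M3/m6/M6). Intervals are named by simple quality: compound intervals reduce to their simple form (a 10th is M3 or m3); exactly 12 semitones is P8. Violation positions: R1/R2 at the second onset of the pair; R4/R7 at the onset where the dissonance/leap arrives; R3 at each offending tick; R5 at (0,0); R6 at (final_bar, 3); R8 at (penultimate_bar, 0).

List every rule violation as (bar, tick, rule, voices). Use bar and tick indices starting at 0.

bar 0: v0=E3 v1=E4 downbeat P8
bar 1: v0=C3 v1=G3 downbeat P5
bar 2: v0=D3 v1=E3 downbeat M2
bar 3: v0=E3 v1=B3 downbeat P5
bar 4: v0=D3 v1=C4 downbeat m7
bar 5: v0=E3 v1=D4 downbeat m7
bar 6: v0=D3 v1=E4 downbeat M2
bar 7: v0=E3 v1=F3 downbeat m2
bar 8: v0=D3 v1=C4 downbeat m7
bar 9: v0=E3 v1=E4 downbeat P8
  -> R4 @ bar 2 tick 0 v(0, 1): D3/E3 M2 untreated
  -> R4 @ bar 4 tick 0 v(0, 1): D3/C4 m7 untreated
  -> R4 @ bar 5 tick 0 v(0, 1): E3/D4 m7 untreated
  -> R4 @ bar 6 tick 0 v(0, 1): D3/E4 M2 untreated
  -> R7 @ bar 6 tick 2 v(1,): E4->F3 leap 11st
  -> R4 @ bar 7 tick 0 v(0, 1): E3/F3 m2 untreated
  -> R4 @ bar 8 tick 0 v(0, 1): D3/C4 m7 untreated
  -> R8 @ bar 8 tick 0 v(0, 1): penult m7 not 3rd/6th
  -> R2 @ bar 9 tick 0 v(0, 1): D3/F3 m3 -> E3/E4 P8 similar
  -> R7 @ bar 9 tick 0 v(1,): F3->E4 leap 11st

(2, 0, R4, (0, 1))
(4, 0, R4, (0, 1))
(5, 0, R4, (0, 1))
(6, 0, R4, (0, 1))
(6, 2, R7, (1,))
(7, 0, R4, (0, 1))
(8, 0, R4, (0, 1))
(8, 0, R8, (0, 1))
(9, 0, R2, (0, 1))
(9, 0, R7, (1,))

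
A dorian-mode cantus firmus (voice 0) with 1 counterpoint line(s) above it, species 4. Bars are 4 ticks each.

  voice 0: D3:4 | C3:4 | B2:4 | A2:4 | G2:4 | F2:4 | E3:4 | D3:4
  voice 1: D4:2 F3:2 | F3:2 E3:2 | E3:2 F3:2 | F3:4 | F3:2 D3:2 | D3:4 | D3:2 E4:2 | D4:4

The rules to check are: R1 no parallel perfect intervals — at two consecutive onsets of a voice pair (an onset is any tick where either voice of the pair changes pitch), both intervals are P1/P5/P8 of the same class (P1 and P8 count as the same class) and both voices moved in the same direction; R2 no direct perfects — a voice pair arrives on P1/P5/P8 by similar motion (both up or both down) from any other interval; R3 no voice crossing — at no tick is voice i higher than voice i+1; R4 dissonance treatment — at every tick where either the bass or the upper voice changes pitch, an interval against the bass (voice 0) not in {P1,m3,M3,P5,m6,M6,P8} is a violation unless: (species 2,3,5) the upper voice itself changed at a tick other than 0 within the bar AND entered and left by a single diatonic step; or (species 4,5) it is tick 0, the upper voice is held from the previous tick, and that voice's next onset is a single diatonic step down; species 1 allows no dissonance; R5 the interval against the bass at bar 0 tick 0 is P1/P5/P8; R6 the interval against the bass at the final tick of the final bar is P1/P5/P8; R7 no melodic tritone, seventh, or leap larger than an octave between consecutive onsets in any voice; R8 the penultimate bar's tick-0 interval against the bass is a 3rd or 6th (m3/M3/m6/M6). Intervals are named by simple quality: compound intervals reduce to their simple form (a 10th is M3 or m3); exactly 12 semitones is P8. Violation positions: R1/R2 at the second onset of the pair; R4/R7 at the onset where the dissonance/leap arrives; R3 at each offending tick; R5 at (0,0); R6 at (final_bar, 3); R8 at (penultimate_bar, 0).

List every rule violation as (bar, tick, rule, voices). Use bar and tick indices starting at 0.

(2, 0, R4, (0, 1))
(2, 2, R4, (0, 1))
(4, 0, R4, (0, 1))
(6, 0, R3, (0, 1))
(6, 0, R4, (0, 1))
(6, 0, R7, (0,))
(6, 0, R8, (0, 1))
(6, 1, R3, (0, 1))
(6, 2, R7, (1,))
(7, 0, R1, (0, 1))

bar 0: v0=D3 v1=D4 downbeat P8
bar 1: v0=C3 v1=F3 downbeat P4
bar 2: v0=B2 v1=E3 downbeat P4
bar 3: v0=A2 v1=F3 downbeat m6
bar 4: v0=G2 v1=F3 downbeat m7
bar 5: v0=F2 v1=D3 downbeat M6
bar 6: v0=E3 v1=D3 downbeat M2
bar 7: v0=D3 v1=D4 downbeat P8
  -> R4 @ bar 2 tick 0 v(0, 1): B2/E3 P4 untreated
  -> R4 @ bar 2 tick 2 v(0, 1): B2/F3 TT untreated
  -> R4 @ bar 4 tick 0 v(0, 1): G2/F3 m7 untreated
  -> R3 @ bar 6 tick 0 v(0, 1): E3 above D3
  -> R4 @ bar 6 tick 0 v(0, 1): E3/D3 M2 untreated
  -> R7 @ bar 6 tick 0 v(0,): F2->E3 leap 11st
  -> R8 @ bar 6 tick 0 v(0, 1): penult M2 not 3rd/6th
  -> R3 @ bar 6 tick 1 v(0, 1): E3 above D3
  -> R7 @ bar 6 tick 2 v(1,): D3->E4 leap 14st
  -> R1 @ bar 7 tick 0 v(0, 1): E3/E4 P8 -> D3/D4 P8 similar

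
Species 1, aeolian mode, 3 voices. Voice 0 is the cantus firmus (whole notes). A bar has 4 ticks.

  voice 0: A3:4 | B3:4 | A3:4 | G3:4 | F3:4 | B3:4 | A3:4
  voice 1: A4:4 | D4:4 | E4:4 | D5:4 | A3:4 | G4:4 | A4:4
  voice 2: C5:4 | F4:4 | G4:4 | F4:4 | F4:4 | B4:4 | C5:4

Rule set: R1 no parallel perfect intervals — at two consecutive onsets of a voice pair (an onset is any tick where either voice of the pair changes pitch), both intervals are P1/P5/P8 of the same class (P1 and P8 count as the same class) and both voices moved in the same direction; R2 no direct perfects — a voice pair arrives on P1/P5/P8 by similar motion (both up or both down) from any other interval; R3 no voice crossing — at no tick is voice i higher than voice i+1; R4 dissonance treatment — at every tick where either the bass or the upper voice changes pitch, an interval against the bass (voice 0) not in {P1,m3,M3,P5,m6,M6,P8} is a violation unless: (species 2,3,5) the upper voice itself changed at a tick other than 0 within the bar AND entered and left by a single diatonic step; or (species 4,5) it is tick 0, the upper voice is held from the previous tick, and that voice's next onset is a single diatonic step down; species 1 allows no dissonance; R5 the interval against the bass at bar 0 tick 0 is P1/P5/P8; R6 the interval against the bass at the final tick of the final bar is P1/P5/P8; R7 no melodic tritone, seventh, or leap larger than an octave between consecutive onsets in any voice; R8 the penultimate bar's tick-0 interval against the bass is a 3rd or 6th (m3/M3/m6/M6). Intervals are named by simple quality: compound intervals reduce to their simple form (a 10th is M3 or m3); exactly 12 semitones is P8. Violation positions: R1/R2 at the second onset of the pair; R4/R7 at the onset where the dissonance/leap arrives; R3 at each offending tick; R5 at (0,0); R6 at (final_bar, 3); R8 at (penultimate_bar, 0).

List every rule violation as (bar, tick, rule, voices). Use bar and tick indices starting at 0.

(0, 0, R5, (0, 2))
(1, 0, R4, (0, 2))
(2, 0, R4, (0, 2))
(3, 0, R3, (1, 2))
(3, 0, R4, (0, 2))
(3, 0, R7, (1,))
(3, 1, R3, (1, 2))
(3, 2, R3, (1, 2))
(3, 3, R3, (1, 2))
(4, 0, R7, (1,))
(5, 0, R1, (0, 2))
(5, 0, R7, (0,))
(5, 0, R7, (1,))
(5, 0, R7, (2,))
(5, 0, R8, (0, 2))
(6, 3, R6, (0, 2))

bar 0: v0=A3 v1=A4 v2=C5 downbeat m3
bar 1: v0=B3 v1=D4 v2=F4 downbeat TT
bar 2: v0=A3 v1=E4 v2=G4 downbeat m7
bar 3: v0=G3 v1=D5 v2=F4 downbeat m7
bar 4: v0=F3 v1=A3 v2=F4 downbeat P8
bar 5: v0=B3 v1=G4 v2=B4 downbeat P8
bar 6: v0=A3 v1=A4 v2=C5 downbeat m3
  -> R5 @ bar 0 tick 0 v(0, 2): opens on m3
  -> R4 @ bar 1 tick 0 v(0, 2): B3/F4 TT untreated
  -> R4 @ bar 2 tick 0 v(0, 2): A3/G4 m7 untreated
  -> R3 @ bar 3 tick 0 v(1, 2): D5 above F4
  -> R4 @ bar 3 tick 0 v(0, 2): G3/F4 m7 untreated
  -> R7 @ bar 3 tick 0 v(1,): E4->D5 leap 10st
  -> R3 @ bar 3 tick 1 v(1, 2): D5 above F4
  -> R3 @ bar 3 tick 2 v(1, 2): D5 above F4
  -> R3 @ bar 3 tick 3 v(1, 2): D5 above F4
  -> R7 @ bar 4 tick 0 v(1,): D5->A3 leap 17st
  -> R1 @ bar 5 tick 0 v(0, 2): F3/F4 P8 -> B3/B4 P8 similar
  -> R7 @ bar 5 tick 0 v(0,): F3->B3 leap 6st
  -> R7 @ bar 5 tick 0 v(1,): A3->G4 leap 10st
  -> R7 @ bar 5 tick 0 v(2,): F4->B4 leap 6st
  -> R8 @ bar 5 tick 0 v(0, 2): penult P8 not 3rd/6th
  -> R6 @ bar 6 tick 3 v(0, 2): closes on m3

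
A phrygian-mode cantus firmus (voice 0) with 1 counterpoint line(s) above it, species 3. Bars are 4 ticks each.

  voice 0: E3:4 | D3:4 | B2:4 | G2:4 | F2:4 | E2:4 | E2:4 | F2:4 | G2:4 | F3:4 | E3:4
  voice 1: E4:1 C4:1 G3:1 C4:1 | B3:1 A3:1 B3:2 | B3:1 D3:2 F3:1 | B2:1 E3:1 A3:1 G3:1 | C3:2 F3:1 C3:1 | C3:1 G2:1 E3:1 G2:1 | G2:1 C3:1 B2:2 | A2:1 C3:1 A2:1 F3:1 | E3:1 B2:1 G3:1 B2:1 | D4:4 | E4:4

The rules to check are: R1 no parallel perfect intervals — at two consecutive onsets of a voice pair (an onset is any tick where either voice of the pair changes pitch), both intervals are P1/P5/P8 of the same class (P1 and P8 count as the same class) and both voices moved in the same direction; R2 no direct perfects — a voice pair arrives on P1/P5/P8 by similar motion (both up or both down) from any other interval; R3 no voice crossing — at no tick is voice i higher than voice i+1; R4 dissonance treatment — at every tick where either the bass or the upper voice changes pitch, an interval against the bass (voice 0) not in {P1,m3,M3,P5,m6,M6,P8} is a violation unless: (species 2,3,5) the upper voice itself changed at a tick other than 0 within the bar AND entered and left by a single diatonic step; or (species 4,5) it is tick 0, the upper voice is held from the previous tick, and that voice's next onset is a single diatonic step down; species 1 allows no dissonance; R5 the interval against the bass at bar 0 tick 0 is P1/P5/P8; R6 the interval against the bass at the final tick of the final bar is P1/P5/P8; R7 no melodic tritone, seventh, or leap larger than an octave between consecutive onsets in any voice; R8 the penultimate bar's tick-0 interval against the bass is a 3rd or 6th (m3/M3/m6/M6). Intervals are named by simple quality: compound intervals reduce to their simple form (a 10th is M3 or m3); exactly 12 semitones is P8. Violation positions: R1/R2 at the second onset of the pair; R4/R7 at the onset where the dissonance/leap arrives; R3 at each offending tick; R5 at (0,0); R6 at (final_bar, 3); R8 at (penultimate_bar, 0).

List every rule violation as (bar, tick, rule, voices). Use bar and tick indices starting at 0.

bar 0: v0=E3 v1=E4 downbeat P8
bar 1: v0=D3 v1=B3 downbeat M6
bar 2: v0=B2 v1=B3 downbeat P8
bar 3: v0=G2 v1=B2 downbeat M3
bar 4: v0=F2 v1=C3 downbeat P5
bar 5: v0=E2 v1=C3 downbeat m6
bar 6: v0=E2 v1=G2 downbeat m3
bar 7: v0=F2 v1=A2 downbeat M3
bar 8: v0=G2 v1=E3 downbeat M6
bar 9: v0=F3 v1=D4 downbeat M6
bar 10: v0=E3 v1=E4 downbeat P8
  -> R4 @ bar 2 tick 3 v(0, 1): B2/F3 TT untreated
  -> R7 @ bar 3 tick 0 v(1,): F3->B2 leap 6st
  -> R4 @ bar 3 tick 2 v(0, 1): G2/A3 M2 untreated
  -> R2 @ bar 4 tick 0 v(0, 1): G2/G3 P8 -> F2/C3 P5 similar
  -> R7 @ bar 9 tick 0 v(0,): G2->F3 leap 10st
  -> R7 @ bar 9 tick 0 v(1,): B2->D4 leap 15st

(2, 3, R4, (0, 1))
(3, 0, R7, (1,))
(3, 2, R4, (0, 1))
(4, 0, R2, (0, 1))
(9, 0, R7, (0,))
(9, 0, R7, (1,))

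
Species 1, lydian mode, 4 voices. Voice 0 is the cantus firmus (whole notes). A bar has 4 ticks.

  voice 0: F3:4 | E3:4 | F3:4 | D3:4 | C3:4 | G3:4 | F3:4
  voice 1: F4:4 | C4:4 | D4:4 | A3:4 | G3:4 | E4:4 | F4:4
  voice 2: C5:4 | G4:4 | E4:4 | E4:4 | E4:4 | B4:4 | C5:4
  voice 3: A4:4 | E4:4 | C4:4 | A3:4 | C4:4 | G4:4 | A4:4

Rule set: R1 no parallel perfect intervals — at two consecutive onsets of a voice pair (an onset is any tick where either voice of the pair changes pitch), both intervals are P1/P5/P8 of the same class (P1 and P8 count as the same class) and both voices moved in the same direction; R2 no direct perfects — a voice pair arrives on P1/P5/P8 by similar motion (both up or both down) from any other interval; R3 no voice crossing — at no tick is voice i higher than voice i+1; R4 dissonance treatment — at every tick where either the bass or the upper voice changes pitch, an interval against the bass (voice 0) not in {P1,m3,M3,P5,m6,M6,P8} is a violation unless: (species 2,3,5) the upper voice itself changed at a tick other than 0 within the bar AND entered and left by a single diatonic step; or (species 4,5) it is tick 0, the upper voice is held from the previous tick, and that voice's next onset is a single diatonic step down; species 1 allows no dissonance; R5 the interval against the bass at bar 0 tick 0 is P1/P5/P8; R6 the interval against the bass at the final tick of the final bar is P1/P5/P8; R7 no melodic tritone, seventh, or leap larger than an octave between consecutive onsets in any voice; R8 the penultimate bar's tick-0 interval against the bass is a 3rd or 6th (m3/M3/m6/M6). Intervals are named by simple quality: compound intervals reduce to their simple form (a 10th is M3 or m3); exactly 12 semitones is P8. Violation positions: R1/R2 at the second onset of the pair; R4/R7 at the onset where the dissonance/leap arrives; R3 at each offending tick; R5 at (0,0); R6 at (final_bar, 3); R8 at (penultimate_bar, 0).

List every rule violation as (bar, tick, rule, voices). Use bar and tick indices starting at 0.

(0, 0, R3, (2, 3))
(0, 0, R5, (0, 3))
(0, 1, R3, (2, 3))
(0, 2, R3, (2, 3))
(0, 3, R3, (2, 3))
(1, 0, R1, (1, 2))
(1, 0, R2, (0, 3))
(1, 0, R3, (2, 3))
(1, 1, R3, (2, 3))
(1, 2, R3, (2, 3))
(1, 3, R3, (2, 3))
(2, 0, R3, (2, 3))
(2, 0, R4, (0, 2))
(2, 1, R3, (2, 3))
(2, 2, R3, (2, 3))
(2, 3, R3, (2, 3))
(3, 0, R1, (0, 3))
(3, 0, R2, (0, 1))
(3, 0, R2, (1, 3))
(3, 0, R3, (2, 3))
(3, 0, R4, (0, 2))
(3, 1, R3, (2, 3))
(3, 2, R3, (2, 3))
(3, 3, R3, (2, 3))
(4, 0, R1, (0, 1))
(4, 0, R3, (2, 3))
(4, 1, R3, (2, 3))
(4, 2, R3, (2, 3))
(4, 3, R3, (2, 3))
(5, 0, R1, (0, 3))
(5, 0, R2, (1, 2))
(5, 0, R3, (2, 3))
(5, 0, R8, (0, 3))
(5, 1, R3, (2, 3))
(5, 2, R3, (2, 3))
(5, 3, R3, (2, 3))
(6, 0, R1, (1, 2))
(6, 0, R3, (2, 3))
(6, 1, R3, (2, 3))
(6, 2, R3, (2, 3))
(6, 3, R3, (2, 3))
(6, 3, R6, (0, 3))

bar 0: v0=F3 v1=F4 v2=C5 v3=A4 downbeat M3
bar 1: v0=E3 v1=C4 v2=G4 v3=E4 downbeat P8
bar 2: v0=F3 v1=D4 v2=E4 v3=C4 downbeat P5
bar 3: v0=D3 v1=A3 v2=E4 v3=A3 downbeat P5
bar 4: v0=C3 v1=G3 v2=E4 v3=C4 downbeat P8
bar 5: v0=G3 v1=E4 v2=B4 v3=G4 downbeat P8
bar 6: v0=F3 v1=F4 v2=C5 v3=A4 downbeat M3
  -> R3 @ bar 0 tick 0 v(2, 3): C5 above A4
  -> R5 @ bar 0 tick 0 v(0, 3): opens on M3
  -> R3 @ bar 0 tick 1 v(2, 3): C5 above A4
  -> R3 @ bar 0 tick 2 v(2, 3): C5 above A4
  -> R3 @ bar 0 tick 3 v(2, 3): C5 above A4
  -> R1 @ bar 1 tick 0 v(1, 2): F4/C5 P5 -> C4/G4 P5 similar
  -> R2 @ bar 1 tick 0 v(0, 3): F3/A4 M3 -> E3/E4 P8 similar
  -> R3 @ bar 1 tick 0 v(2, 3): G4 above E4
  -> R3 @ bar 1 tick 1 v(2, 3): G4 above E4
  -> R3 @ bar 1 tick 2 v(2, 3): G4 above E4
  -> R3 @ bar 1 tick 3 v(2, 3): G4 above E4
  -> R3 @ bar 2 tick 0 v(2, 3): E4 above C4
  -> R4 @ bar 2 tick 0 v(0, 2): F3/E4 M7 untreated
  -> R3 @ bar 2 tick 1 v(2, 3): E4 above C4
  -> R3 @ bar 2 tick 2 v(2, 3): E4 above C4
  -> R3 @ bar 2 tick 3 v(2, 3): E4 above C4
  -> R1 @ bar 3 tick 0 v(0, 3): F3/C4 P5 -> D3/A3 P5 similar
  -> R2 @ bar 3 tick 0 v(0, 1): F3/D4 M6 -> D3/A3 P5 similar
  -> R2 @ bar 3 tick 0 v(1, 3): D4/C4 M2 -> A3/A3 P1 similar
  -> R3 @ bar 3 tick 0 v(2, 3): E4 above A3
  -> R4 @ bar 3 tick 0 v(0, 2): D3/E4 M2 untreated
  -> R3 @ bar 3 tick 1 v(2, 3): E4 above A3
  -> R3 @ bar 3 tick 2 v(2, 3): E4 above A3
  -> R3 @ bar 3 tick 3 v(2, 3): E4 above A3
  -> R1 @ bar 4 tick 0 v(0, 1): D3/A3 P5 -> C3/G3 P5 similar
  -> R3 @ bar 4 tick 0 v(2, 3): E4 above C4
  -> R3 @ bar 4 tick 1 v(2, 3): E4 above C4
  -> R3 @ bar 4 tick 2 v(2, 3): E4 above C4
  -> R3 @ bar 4 tick 3 v(2, 3): E4 above C4
  -> R1 @ bar 5 tick 0 v(0, 3): C3/C4 P8 -> G3/G4 P8 similar
  -> R2 @ bar 5 tick 0 v(1, 2): G3/E4 M6 -> E4/B4 P5 similar
  -> R3 @ bar 5 tick 0 v(2, 3): B4 above G4
  -> R8 @ bar 5 tick 0 v(0, 3): penult P8 not 3rd/6th
  -> R3 @ bar 5 tick 1 v(2, 3): B4 above G4
  -> R3 @ bar 5 tick 2 v(2, 3): B4 above G4
  -> R3 @ bar 5 tick 3 v(2, 3): B4 above G4
  -> R1 @ bar 6 tick 0 v(1, 2): E4/B4 P5 -> F4/C5 P5 similar
  -> R3 @ bar 6 tick 0 v(2, 3): C5 above A4
  -> R3 @ bar 6 tick 1 v(2, 3): C5 above A4
  -> R3 @ bar 6 tick 2 v(2, 3): C5 above A4
  -> R3 @ bar 6 tick 3 v(2, 3): C5 above A4
  -> R6 @ bar 6 tick 3 v(0, 3): closes on M3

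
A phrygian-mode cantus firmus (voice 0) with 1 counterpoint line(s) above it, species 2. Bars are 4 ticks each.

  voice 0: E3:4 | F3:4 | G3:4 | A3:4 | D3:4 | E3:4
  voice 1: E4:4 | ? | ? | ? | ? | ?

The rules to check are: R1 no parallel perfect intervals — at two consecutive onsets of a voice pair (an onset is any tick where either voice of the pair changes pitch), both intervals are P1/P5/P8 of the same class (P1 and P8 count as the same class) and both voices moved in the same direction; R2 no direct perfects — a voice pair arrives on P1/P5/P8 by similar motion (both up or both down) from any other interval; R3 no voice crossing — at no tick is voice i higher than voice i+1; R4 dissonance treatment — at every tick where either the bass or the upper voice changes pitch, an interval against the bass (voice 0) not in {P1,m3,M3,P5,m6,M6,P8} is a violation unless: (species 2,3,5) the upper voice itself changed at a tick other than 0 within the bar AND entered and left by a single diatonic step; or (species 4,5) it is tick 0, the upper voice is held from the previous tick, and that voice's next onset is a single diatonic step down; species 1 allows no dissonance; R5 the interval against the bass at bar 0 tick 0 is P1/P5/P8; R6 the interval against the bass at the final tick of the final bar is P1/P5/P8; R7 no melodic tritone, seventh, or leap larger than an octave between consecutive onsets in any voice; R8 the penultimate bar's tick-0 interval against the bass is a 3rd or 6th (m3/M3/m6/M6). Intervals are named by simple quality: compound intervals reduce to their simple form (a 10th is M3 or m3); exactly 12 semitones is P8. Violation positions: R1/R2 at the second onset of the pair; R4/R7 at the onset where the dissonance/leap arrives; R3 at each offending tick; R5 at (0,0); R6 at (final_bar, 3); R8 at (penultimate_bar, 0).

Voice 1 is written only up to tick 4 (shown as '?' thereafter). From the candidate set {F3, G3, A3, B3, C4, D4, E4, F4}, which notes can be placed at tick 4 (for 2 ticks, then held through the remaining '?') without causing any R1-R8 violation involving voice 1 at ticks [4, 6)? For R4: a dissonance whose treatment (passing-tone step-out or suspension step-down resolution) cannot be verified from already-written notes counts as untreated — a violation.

F3: violates R7
G3: violates R4
A3: legal
B3: violates R4
C4: legal
D4: legal
E4: violates R4
F4: violates R1

{A3, C4, D4}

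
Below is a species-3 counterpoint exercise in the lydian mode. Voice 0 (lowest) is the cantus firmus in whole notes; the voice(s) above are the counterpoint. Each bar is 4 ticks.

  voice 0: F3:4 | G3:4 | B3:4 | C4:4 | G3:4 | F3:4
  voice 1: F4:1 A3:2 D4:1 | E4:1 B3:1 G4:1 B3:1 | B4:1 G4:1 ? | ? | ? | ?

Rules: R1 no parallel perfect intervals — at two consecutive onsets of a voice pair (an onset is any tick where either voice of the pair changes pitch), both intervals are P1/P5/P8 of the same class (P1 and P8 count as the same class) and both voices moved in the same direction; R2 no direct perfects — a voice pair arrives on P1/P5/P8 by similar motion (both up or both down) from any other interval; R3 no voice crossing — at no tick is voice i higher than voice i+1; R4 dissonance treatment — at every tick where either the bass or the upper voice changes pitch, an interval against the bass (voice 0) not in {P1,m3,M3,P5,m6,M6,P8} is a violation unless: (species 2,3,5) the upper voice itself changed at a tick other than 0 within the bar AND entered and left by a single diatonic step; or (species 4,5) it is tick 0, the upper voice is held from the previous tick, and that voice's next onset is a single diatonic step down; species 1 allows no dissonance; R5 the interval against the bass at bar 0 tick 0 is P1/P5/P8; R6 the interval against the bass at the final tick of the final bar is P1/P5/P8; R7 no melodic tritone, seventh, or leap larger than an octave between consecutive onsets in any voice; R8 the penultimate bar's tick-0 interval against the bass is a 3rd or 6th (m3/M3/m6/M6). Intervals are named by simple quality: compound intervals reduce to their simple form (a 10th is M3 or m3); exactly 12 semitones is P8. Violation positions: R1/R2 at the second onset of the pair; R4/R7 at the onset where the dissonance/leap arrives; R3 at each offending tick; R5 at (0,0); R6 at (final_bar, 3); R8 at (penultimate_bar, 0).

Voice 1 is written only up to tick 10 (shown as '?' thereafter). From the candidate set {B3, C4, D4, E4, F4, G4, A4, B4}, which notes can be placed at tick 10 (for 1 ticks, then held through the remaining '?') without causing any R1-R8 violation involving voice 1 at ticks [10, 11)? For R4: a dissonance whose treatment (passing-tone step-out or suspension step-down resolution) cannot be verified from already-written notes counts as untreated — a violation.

{B3, B4, D4, G4}

B3: legal
C4: violates R4
D4: legal
E4: violates R4
F4: violates R4
G4: legal
A4: violates R4
B4: legal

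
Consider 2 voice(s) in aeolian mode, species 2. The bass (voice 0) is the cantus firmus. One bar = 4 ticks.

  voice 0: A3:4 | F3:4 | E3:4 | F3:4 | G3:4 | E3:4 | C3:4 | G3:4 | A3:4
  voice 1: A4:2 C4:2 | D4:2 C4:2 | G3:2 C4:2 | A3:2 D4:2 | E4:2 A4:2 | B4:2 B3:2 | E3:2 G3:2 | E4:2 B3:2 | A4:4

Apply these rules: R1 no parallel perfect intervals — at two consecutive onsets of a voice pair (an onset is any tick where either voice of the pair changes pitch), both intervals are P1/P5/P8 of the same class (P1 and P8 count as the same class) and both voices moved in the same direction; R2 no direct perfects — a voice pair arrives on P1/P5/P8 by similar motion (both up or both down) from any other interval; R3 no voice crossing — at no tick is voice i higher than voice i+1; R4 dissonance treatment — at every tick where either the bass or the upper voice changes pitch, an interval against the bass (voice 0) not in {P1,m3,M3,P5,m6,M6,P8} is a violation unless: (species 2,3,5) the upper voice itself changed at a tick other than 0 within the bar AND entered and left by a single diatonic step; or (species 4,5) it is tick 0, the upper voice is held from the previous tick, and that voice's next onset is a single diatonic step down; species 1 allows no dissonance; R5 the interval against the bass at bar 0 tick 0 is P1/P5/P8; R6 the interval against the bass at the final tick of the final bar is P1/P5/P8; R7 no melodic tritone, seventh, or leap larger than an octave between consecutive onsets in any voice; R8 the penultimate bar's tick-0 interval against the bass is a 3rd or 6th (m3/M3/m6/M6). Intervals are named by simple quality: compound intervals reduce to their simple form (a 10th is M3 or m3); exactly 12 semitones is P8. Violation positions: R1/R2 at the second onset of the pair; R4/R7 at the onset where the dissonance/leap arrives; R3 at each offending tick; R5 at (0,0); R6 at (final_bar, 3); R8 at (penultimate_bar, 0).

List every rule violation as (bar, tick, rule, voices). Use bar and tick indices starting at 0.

bar 0: v0=A3 v1=A4 downbeat P8
bar 1: v0=F3 v1=D4 downbeat M6
bar 2: v0=E3 v1=G3 downbeat m3
bar 3: v0=F3 v1=A3 downbeat M3
bar 4: v0=G3 v1=E4 downbeat M6
bar 5: v0=E3 v1=B4 downbeat P5
bar 6: v0=C3 v1=E3 downbeat M3
bar 7: v0=G3 v1=E4 downbeat M6
bar 8: v0=A3 v1=A4 downbeat P8
  -> R4 @ bar 4 tick 2 v(0, 1): G3/A4 M2 untreated
  -> R2 @ bar 8 tick 0 v(0, 1): G3/B3 M3 -> A3/A4 P8 similar
  -> R7 @ bar 8 tick 0 v(1,): B3->A4 leap 10st

(4, 2, R4, (0, 1))
(8, 0, R2, (0, 1))
(8, 0, R7, (1,))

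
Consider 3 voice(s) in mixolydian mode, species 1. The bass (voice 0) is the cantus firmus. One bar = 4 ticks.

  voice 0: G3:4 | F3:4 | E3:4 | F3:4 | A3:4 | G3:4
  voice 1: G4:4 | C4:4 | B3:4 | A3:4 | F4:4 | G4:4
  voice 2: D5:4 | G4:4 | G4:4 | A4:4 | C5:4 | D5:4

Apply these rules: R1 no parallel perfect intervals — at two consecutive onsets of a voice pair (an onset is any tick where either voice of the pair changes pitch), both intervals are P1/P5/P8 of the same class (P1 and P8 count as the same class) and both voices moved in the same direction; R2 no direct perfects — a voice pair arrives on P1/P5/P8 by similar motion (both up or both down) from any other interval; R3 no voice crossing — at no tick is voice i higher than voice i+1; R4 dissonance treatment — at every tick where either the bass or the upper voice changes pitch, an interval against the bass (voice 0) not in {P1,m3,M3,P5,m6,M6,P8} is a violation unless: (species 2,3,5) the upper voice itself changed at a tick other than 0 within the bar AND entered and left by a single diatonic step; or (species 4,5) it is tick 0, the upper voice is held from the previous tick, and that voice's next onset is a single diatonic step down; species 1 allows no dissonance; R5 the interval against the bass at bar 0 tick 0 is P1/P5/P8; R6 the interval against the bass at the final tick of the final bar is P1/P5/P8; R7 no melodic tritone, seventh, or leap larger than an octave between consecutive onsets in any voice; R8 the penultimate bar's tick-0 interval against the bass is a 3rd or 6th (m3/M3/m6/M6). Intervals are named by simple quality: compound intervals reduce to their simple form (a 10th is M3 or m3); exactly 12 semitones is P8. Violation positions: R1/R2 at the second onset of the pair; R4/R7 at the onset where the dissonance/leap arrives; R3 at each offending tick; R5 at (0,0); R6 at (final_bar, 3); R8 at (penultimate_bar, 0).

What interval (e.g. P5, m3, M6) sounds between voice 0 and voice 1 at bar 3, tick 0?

M3

voice 0=F3 voice 1=A3 -> M3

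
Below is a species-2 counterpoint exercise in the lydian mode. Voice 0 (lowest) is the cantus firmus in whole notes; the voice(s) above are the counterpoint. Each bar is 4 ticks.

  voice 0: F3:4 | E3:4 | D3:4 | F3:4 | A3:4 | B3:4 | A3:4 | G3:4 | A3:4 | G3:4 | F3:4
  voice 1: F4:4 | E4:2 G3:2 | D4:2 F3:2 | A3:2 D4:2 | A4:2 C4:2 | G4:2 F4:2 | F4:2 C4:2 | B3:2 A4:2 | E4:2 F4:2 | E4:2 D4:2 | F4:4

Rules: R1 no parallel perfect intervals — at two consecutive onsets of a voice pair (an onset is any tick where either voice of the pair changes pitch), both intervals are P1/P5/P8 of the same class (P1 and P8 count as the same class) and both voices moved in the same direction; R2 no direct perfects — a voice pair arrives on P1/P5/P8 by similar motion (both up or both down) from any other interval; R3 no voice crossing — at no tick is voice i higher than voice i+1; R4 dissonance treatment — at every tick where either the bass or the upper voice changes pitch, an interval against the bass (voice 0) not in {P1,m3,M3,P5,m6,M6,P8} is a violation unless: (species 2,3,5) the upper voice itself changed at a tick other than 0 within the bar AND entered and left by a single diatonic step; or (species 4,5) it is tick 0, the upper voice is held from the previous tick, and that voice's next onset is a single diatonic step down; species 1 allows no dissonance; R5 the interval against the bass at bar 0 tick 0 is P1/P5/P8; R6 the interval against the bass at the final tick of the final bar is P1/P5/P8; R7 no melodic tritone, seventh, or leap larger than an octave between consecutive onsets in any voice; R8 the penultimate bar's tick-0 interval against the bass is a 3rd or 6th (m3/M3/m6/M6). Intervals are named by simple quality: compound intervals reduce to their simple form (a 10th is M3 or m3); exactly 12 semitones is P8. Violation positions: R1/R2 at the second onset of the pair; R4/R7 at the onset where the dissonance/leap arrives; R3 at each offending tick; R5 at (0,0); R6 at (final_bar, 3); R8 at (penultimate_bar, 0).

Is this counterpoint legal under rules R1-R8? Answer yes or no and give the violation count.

bar 0: v0=F3 v1=F4 (P8)
bar 1: v0=E3 v1=E4 (P8)
bar 2: v0=D3 v1=D4 (P8)
bar 3: v0=F3 v1=A3 (M3)
bar 4: v0=A3 v1=A4 (P8)
bar 5: v0=B3 v1=G4 (m6)
bar 6: v0=A3 v1=F4 (m6)
bar 7: v0=G3 v1=B3 (M3)
bar 8: v0=A3 v1=E4 (P5)
bar 9: v0=G3 v1=E4 (M6)
bar 10: v0=F3 v1=F4 (P8)
  R1 @ bar1.0: F3/F4 P8 -> E3/E4 P8 similar
  R2 @ bar4.0: F3/D4 M6 -> A3/A4 P8 similar
  R4 @ bar5.2: B3/F4 TT untreated
  R4 @ bar7.2: G3/A4 M2 untreated
  R7 @ bar7.2: B3->A4 leap 10st

No (5 violations)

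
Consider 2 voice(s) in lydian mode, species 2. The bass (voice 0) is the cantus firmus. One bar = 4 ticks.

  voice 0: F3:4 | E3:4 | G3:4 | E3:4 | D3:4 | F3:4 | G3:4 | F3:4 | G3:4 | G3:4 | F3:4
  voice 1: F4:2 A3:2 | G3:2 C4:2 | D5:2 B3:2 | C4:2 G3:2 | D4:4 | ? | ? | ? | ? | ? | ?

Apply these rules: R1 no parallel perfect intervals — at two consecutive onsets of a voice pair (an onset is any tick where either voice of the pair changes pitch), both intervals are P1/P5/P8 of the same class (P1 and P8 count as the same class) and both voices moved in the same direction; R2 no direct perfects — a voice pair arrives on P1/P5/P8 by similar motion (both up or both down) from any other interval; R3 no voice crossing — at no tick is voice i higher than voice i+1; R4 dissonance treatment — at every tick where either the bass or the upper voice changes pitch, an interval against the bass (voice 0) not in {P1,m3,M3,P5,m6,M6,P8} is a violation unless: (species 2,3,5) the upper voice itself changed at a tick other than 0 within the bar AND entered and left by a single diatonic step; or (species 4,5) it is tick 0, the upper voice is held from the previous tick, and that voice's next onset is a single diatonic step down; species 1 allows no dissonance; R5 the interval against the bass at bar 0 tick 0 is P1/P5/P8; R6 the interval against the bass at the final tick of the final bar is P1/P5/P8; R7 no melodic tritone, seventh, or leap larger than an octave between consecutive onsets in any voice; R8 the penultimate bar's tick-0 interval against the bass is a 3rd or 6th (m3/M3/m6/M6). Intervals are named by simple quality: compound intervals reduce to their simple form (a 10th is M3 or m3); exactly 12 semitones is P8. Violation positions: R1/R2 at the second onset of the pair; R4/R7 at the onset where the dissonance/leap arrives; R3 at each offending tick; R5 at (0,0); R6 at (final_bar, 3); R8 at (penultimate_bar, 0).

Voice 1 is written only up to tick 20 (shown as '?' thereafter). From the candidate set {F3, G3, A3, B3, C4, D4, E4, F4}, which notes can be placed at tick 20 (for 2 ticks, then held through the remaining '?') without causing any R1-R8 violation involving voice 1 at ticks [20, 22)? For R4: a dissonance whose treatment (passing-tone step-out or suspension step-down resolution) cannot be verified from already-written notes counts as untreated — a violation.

{A3, C4, D4, F3}

F3: legal
G3: violates R4
A3: legal
B3: violates R4
C4: legal
D4: legal
E4: violates R4
F4: violates R1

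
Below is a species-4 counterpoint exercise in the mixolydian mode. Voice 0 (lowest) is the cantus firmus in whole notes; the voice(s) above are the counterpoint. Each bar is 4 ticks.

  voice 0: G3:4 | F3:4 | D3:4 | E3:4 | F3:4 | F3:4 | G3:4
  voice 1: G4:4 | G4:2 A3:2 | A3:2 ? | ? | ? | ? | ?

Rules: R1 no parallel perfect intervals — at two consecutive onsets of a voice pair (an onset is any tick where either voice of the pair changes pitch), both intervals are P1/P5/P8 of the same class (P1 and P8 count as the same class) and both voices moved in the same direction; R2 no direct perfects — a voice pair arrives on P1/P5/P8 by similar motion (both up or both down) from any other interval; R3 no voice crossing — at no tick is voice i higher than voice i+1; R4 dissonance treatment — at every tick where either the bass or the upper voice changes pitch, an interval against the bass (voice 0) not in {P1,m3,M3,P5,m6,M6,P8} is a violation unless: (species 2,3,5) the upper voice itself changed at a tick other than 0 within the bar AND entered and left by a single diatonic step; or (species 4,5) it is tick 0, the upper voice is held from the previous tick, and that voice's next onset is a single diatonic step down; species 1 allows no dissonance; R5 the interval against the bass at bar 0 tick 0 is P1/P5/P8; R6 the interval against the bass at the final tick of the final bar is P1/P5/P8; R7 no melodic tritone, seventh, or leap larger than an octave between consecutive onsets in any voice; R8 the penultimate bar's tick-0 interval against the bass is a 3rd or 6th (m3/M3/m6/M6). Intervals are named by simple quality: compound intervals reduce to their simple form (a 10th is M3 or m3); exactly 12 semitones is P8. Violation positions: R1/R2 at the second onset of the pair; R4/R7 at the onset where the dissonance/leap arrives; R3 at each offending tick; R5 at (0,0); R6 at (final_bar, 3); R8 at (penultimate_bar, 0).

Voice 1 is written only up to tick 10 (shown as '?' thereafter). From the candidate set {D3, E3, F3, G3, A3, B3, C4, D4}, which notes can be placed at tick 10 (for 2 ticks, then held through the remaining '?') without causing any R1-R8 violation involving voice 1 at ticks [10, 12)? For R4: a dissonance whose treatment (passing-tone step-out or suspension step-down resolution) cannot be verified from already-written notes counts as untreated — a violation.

{A3, B3, D3, D4, F3}

D3: legal
E3: violates R4
F3: legal
G3: violates R4
A3: legal
B3: legal
C4: violates R4
D4: legal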